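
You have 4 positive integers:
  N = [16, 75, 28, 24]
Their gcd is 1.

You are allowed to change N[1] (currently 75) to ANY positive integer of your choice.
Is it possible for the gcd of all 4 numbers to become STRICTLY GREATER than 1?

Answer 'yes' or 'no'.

Answer: yes

Derivation:
Current gcd = 1
gcd of all OTHER numbers (without N[1]=75): gcd([16, 28, 24]) = 4
The new gcd after any change is gcd(4, new_value).
This can be at most 4.
Since 4 > old gcd 1, the gcd CAN increase (e.g., set N[1] = 4).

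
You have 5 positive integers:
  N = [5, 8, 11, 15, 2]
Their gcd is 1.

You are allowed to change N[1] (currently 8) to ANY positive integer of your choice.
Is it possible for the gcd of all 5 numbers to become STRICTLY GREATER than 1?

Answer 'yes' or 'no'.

Current gcd = 1
gcd of all OTHER numbers (without N[1]=8): gcd([5, 11, 15, 2]) = 1
The new gcd after any change is gcd(1, new_value).
This can be at most 1.
Since 1 = old gcd 1, the gcd can only stay the same or decrease.

Answer: no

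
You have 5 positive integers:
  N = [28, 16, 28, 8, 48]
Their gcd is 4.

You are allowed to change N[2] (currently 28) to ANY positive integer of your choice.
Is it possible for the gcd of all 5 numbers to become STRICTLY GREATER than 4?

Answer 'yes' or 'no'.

Answer: no

Derivation:
Current gcd = 4
gcd of all OTHER numbers (without N[2]=28): gcd([28, 16, 8, 48]) = 4
The new gcd after any change is gcd(4, new_value).
This can be at most 4.
Since 4 = old gcd 4, the gcd can only stay the same or decrease.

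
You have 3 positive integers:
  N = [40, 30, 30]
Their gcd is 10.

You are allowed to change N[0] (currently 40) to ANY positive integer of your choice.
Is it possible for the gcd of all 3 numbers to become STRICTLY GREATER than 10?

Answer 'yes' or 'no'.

Answer: yes

Derivation:
Current gcd = 10
gcd of all OTHER numbers (without N[0]=40): gcd([30, 30]) = 30
The new gcd after any change is gcd(30, new_value).
This can be at most 30.
Since 30 > old gcd 10, the gcd CAN increase (e.g., set N[0] = 30).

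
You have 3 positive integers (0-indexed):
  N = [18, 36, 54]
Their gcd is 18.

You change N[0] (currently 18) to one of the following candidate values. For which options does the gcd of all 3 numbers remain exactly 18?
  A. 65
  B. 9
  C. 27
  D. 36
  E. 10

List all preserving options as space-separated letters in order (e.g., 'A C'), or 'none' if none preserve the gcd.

Answer: D

Derivation:
Old gcd = 18; gcd of others (without N[0]) = 18
New gcd for candidate v: gcd(18, v). Preserves old gcd iff gcd(18, v) = 18.
  Option A: v=65, gcd(18,65)=1 -> changes
  Option B: v=9, gcd(18,9)=9 -> changes
  Option C: v=27, gcd(18,27)=9 -> changes
  Option D: v=36, gcd(18,36)=18 -> preserves
  Option E: v=10, gcd(18,10)=2 -> changes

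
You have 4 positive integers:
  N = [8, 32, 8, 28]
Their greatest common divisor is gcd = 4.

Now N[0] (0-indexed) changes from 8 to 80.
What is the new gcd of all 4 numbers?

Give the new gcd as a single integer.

Numbers: [8, 32, 8, 28], gcd = 4
Change: index 0, 8 -> 80
gcd of the OTHER numbers (without index 0): gcd([32, 8, 28]) = 4
New gcd = gcd(g_others, new_val) = gcd(4, 80) = 4

Answer: 4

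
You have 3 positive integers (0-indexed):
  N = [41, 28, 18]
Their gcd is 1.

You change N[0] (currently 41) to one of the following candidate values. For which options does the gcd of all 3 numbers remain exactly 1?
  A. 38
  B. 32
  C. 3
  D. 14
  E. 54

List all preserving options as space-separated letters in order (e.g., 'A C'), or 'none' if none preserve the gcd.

Old gcd = 1; gcd of others (without N[0]) = 2
New gcd for candidate v: gcd(2, v). Preserves old gcd iff gcd(2, v) = 1.
  Option A: v=38, gcd(2,38)=2 -> changes
  Option B: v=32, gcd(2,32)=2 -> changes
  Option C: v=3, gcd(2,3)=1 -> preserves
  Option D: v=14, gcd(2,14)=2 -> changes
  Option E: v=54, gcd(2,54)=2 -> changes

Answer: C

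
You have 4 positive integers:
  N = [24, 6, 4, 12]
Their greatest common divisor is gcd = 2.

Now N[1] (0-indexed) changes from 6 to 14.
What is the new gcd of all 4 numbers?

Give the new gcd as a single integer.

Numbers: [24, 6, 4, 12], gcd = 2
Change: index 1, 6 -> 14
gcd of the OTHER numbers (without index 1): gcd([24, 4, 12]) = 4
New gcd = gcd(g_others, new_val) = gcd(4, 14) = 2

Answer: 2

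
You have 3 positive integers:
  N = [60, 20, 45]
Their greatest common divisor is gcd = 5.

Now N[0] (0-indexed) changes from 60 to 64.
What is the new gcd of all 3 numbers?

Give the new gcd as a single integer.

Answer: 1

Derivation:
Numbers: [60, 20, 45], gcd = 5
Change: index 0, 60 -> 64
gcd of the OTHER numbers (without index 0): gcd([20, 45]) = 5
New gcd = gcd(g_others, new_val) = gcd(5, 64) = 1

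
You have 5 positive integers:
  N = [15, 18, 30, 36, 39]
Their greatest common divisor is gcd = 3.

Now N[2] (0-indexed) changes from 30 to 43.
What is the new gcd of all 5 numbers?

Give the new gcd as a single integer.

Numbers: [15, 18, 30, 36, 39], gcd = 3
Change: index 2, 30 -> 43
gcd of the OTHER numbers (without index 2): gcd([15, 18, 36, 39]) = 3
New gcd = gcd(g_others, new_val) = gcd(3, 43) = 1

Answer: 1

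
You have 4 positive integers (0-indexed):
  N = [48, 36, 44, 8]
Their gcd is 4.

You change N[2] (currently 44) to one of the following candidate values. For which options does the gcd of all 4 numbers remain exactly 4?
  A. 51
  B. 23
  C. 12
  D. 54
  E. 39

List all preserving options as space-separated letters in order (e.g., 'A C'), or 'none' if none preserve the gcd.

Answer: C

Derivation:
Old gcd = 4; gcd of others (without N[2]) = 4
New gcd for candidate v: gcd(4, v). Preserves old gcd iff gcd(4, v) = 4.
  Option A: v=51, gcd(4,51)=1 -> changes
  Option B: v=23, gcd(4,23)=1 -> changes
  Option C: v=12, gcd(4,12)=4 -> preserves
  Option D: v=54, gcd(4,54)=2 -> changes
  Option E: v=39, gcd(4,39)=1 -> changes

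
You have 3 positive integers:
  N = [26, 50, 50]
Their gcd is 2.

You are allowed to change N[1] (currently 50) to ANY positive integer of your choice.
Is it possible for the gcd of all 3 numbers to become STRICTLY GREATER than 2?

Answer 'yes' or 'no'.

Current gcd = 2
gcd of all OTHER numbers (without N[1]=50): gcd([26, 50]) = 2
The new gcd after any change is gcd(2, new_value).
This can be at most 2.
Since 2 = old gcd 2, the gcd can only stay the same or decrease.

Answer: no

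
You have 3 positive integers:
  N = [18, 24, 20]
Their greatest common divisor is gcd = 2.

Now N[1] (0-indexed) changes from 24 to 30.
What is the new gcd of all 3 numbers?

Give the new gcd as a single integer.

Numbers: [18, 24, 20], gcd = 2
Change: index 1, 24 -> 30
gcd of the OTHER numbers (without index 1): gcd([18, 20]) = 2
New gcd = gcd(g_others, new_val) = gcd(2, 30) = 2

Answer: 2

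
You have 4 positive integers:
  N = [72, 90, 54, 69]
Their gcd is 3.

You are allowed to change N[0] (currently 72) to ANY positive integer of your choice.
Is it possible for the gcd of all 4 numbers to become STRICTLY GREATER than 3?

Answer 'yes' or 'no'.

Answer: no

Derivation:
Current gcd = 3
gcd of all OTHER numbers (without N[0]=72): gcd([90, 54, 69]) = 3
The new gcd after any change is gcd(3, new_value).
This can be at most 3.
Since 3 = old gcd 3, the gcd can only stay the same or decrease.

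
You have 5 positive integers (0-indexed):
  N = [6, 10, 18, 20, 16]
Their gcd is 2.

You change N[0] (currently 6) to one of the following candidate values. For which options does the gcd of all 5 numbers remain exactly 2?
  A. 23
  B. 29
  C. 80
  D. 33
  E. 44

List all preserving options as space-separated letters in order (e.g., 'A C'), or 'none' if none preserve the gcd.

Answer: C E

Derivation:
Old gcd = 2; gcd of others (without N[0]) = 2
New gcd for candidate v: gcd(2, v). Preserves old gcd iff gcd(2, v) = 2.
  Option A: v=23, gcd(2,23)=1 -> changes
  Option B: v=29, gcd(2,29)=1 -> changes
  Option C: v=80, gcd(2,80)=2 -> preserves
  Option D: v=33, gcd(2,33)=1 -> changes
  Option E: v=44, gcd(2,44)=2 -> preserves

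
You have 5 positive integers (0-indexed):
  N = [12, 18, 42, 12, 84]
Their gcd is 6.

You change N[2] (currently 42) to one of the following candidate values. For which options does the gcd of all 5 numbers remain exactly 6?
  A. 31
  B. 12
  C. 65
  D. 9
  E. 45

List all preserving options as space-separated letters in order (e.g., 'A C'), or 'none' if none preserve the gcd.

Old gcd = 6; gcd of others (without N[2]) = 6
New gcd for candidate v: gcd(6, v). Preserves old gcd iff gcd(6, v) = 6.
  Option A: v=31, gcd(6,31)=1 -> changes
  Option B: v=12, gcd(6,12)=6 -> preserves
  Option C: v=65, gcd(6,65)=1 -> changes
  Option D: v=9, gcd(6,9)=3 -> changes
  Option E: v=45, gcd(6,45)=3 -> changes

Answer: B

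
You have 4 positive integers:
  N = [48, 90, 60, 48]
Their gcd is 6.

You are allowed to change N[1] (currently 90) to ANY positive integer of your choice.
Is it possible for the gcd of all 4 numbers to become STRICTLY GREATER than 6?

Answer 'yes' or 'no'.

Current gcd = 6
gcd of all OTHER numbers (without N[1]=90): gcd([48, 60, 48]) = 12
The new gcd after any change is gcd(12, new_value).
This can be at most 12.
Since 12 > old gcd 6, the gcd CAN increase (e.g., set N[1] = 12).

Answer: yes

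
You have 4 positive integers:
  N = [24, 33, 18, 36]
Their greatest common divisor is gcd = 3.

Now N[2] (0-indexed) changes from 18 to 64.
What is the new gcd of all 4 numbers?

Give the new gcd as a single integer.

Numbers: [24, 33, 18, 36], gcd = 3
Change: index 2, 18 -> 64
gcd of the OTHER numbers (without index 2): gcd([24, 33, 36]) = 3
New gcd = gcd(g_others, new_val) = gcd(3, 64) = 1

Answer: 1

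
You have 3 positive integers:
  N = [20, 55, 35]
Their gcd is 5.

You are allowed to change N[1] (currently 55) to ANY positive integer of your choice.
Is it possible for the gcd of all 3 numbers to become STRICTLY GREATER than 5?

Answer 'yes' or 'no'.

Answer: no

Derivation:
Current gcd = 5
gcd of all OTHER numbers (without N[1]=55): gcd([20, 35]) = 5
The new gcd after any change is gcd(5, new_value).
This can be at most 5.
Since 5 = old gcd 5, the gcd can only stay the same or decrease.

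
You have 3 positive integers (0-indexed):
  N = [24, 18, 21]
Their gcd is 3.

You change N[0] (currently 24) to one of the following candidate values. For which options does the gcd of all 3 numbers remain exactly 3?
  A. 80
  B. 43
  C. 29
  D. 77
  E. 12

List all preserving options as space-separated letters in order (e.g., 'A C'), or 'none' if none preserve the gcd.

Old gcd = 3; gcd of others (without N[0]) = 3
New gcd for candidate v: gcd(3, v). Preserves old gcd iff gcd(3, v) = 3.
  Option A: v=80, gcd(3,80)=1 -> changes
  Option B: v=43, gcd(3,43)=1 -> changes
  Option C: v=29, gcd(3,29)=1 -> changes
  Option D: v=77, gcd(3,77)=1 -> changes
  Option E: v=12, gcd(3,12)=3 -> preserves

Answer: E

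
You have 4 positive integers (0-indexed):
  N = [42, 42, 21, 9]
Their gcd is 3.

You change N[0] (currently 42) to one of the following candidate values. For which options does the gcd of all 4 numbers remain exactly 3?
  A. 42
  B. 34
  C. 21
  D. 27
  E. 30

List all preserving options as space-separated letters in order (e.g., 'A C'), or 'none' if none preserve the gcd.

Answer: A C D E

Derivation:
Old gcd = 3; gcd of others (without N[0]) = 3
New gcd for candidate v: gcd(3, v). Preserves old gcd iff gcd(3, v) = 3.
  Option A: v=42, gcd(3,42)=3 -> preserves
  Option B: v=34, gcd(3,34)=1 -> changes
  Option C: v=21, gcd(3,21)=3 -> preserves
  Option D: v=27, gcd(3,27)=3 -> preserves
  Option E: v=30, gcd(3,30)=3 -> preserves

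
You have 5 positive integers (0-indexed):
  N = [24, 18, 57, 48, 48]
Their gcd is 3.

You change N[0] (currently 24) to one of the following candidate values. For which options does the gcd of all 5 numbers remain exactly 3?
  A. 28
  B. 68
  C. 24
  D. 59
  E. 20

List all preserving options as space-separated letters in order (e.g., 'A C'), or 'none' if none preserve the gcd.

Old gcd = 3; gcd of others (without N[0]) = 3
New gcd for candidate v: gcd(3, v). Preserves old gcd iff gcd(3, v) = 3.
  Option A: v=28, gcd(3,28)=1 -> changes
  Option B: v=68, gcd(3,68)=1 -> changes
  Option C: v=24, gcd(3,24)=3 -> preserves
  Option D: v=59, gcd(3,59)=1 -> changes
  Option E: v=20, gcd(3,20)=1 -> changes

Answer: C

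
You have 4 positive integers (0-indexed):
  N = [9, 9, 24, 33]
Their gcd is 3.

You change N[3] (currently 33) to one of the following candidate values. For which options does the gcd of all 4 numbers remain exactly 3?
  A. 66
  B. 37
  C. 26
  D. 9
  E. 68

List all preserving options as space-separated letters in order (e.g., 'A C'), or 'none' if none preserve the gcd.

Old gcd = 3; gcd of others (without N[3]) = 3
New gcd for candidate v: gcd(3, v). Preserves old gcd iff gcd(3, v) = 3.
  Option A: v=66, gcd(3,66)=3 -> preserves
  Option B: v=37, gcd(3,37)=1 -> changes
  Option C: v=26, gcd(3,26)=1 -> changes
  Option D: v=9, gcd(3,9)=3 -> preserves
  Option E: v=68, gcd(3,68)=1 -> changes

Answer: A D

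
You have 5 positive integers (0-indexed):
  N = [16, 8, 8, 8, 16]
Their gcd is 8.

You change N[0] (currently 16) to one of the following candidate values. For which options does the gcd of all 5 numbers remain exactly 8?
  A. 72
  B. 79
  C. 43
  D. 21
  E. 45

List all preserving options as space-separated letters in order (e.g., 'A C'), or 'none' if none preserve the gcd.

Answer: A

Derivation:
Old gcd = 8; gcd of others (without N[0]) = 8
New gcd for candidate v: gcd(8, v). Preserves old gcd iff gcd(8, v) = 8.
  Option A: v=72, gcd(8,72)=8 -> preserves
  Option B: v=79, gcd(8,79)=1 -> changes
  Option C: v=43, gcd(8,43)=1 -> changes
  Option D: v=21, gcd(8,21)=1 -> changes
  Option E: v=45, gcd(8,45)=1 -> changes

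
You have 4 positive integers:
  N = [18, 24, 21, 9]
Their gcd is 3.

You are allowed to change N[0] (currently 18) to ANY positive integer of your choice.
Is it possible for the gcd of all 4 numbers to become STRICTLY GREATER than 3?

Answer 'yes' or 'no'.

Current gcd = 3
gcd of all OTHER numbers (without N[0]=18): gcd([24, 21, 9]) = 3
The new gcd after any change is gcd(3, new_value).
This can be at most 3.
Since 3 = old gcd 3, the gcd can only stay the same or decrease.

Answer: no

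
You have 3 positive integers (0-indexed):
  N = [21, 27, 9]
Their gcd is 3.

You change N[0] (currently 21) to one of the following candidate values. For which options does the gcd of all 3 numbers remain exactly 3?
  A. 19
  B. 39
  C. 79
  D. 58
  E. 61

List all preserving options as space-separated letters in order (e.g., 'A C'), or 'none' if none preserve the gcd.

Old gcd = 3; gcd of others (without N[0]) = 9
New gcd for candidate v: gcd(9, v). Preserves old gcd iff gcd(9, v) = 3.
  Option A: v=19, gcd(9,19)=1 -> changes
  Option B: v=39, gcd(9,39)=3 -> preserves
  Option C: v=79, gcd(9,79)=1 -> changes
  Option D: v=58, gcd(9,58)=1 -> changes
  Option E: v=61, gcd(9,61)=1 -> changes

Answer: B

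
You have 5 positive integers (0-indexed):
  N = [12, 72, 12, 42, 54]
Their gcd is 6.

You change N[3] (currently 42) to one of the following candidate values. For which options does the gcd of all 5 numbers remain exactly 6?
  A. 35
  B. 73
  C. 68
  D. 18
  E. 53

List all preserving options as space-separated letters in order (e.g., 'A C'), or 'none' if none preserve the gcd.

Old gcd = 6; gcd of others (without N[3]) = 6
New gcd for candidate v: gcd(6, v). Preserves old gcd iff gcd(6, v) = 6.
  Option A: v=35, gcd(6,35)=1 -> changes
  Option B: v=73, gcd(6,73)=1 -> changes
  Option C: v=68, gcd(6,68)=2 -> changes
  Option D: v=18, gcd(6,18)=6 -> preserves
  Option E: v=53, gcd(6,53)=1 -> changes

Answer: D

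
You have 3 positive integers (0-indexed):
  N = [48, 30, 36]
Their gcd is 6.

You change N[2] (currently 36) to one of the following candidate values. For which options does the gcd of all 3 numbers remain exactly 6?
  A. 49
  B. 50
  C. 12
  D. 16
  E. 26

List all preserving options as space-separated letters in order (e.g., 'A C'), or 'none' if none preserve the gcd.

Answer: C

Derivation:
Old gcd = 6; gcd of others (without N[2]) = 6
New gcd for candidate v: gcd(6, v). Preserves old gcd iff gcd(6, v) = 6.
  Option A: v=49, gcd(6,49)=1 -> changes
  Option B: v=50, gcd(6,50)=2 -> changes
  Option C: v=12, gcd(6,12)=6 -> preserves
  Option D: v=16, gcd(6,16)=2 -> changes
  Option E: v=26, gcd(6,26)=2 -> changes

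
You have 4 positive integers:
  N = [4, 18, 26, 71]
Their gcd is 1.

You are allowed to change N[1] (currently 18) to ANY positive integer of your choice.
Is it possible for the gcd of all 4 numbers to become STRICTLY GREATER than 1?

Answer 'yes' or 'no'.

Current gcd = 1
gcd of all OTHER numbers (without N[1]=18): gcd([4, 26, 71]) = 1
The new gcd after any change is gcd(1, new_value).
This can be at most 1.
Since 1 = old gcd 1, the gcd can only stay the same or decrease.

Answer: no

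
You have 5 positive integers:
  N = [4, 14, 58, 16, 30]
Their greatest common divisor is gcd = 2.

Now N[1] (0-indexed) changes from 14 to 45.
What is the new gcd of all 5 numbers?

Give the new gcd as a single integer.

Numbers: [4, 14, 58, 16, 30], gcd = 2
Change: index 1, 14 -> 45
gcd of the OTHER numbers (without index 1): gcd([4, 58, 16, 30]) = 2
New gcd = gcd(g_others, new_val) = gcd(2, 45) = 1

Answer: 1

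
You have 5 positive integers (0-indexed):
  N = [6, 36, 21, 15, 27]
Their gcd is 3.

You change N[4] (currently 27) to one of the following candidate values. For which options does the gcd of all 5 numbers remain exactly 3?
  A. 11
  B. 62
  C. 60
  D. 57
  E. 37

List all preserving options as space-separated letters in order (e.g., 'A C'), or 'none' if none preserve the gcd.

Answer: C D

Derivation:
Old gcd = 3; gcd of others (without N[4]) = 3
New gcd for candidate v: gcd(3, v). Preserves old gcd iff gcd(3, v) = 3.
  Option A: v=11, gcd(3,11)=1 -> changes
  Option B: v=62, gcd(3,62)=1 -> changes
  Option C: v=60, gcd(3,60)=3 -> preserves
  Option D: v=57, gcd(3,57)=3 -> preserves
  Option E: v=37, gcd(3,37)=1 -> changes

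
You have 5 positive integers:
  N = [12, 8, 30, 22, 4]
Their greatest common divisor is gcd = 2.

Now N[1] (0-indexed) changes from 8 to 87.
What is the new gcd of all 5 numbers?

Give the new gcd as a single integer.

Answer: 1

Derivation:
Numbers: [12, 8, 30, 22, 4], gcd = 2
Change: index 1, 8 -> 87
gcd of the OTHER numbers (without index 1): gcd([12, 30, 22, 4]) = 2
New gcd = gcd(g_others, new_val) = gcd(2, 87) = 1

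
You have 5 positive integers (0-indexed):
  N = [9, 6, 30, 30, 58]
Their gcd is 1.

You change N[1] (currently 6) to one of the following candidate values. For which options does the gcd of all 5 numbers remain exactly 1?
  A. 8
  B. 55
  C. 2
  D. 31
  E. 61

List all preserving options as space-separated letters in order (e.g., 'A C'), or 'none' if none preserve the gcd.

Answer: A B C D E

Derivation:
Old gcd = 1; gcd of others (without N[1]) = 1
New gcd for candidate v: gcd(1, v). Preserves old gcd iff gcd(1, v) = 1.
  Option A: v=8, gcd(1,8)=1 -> preserves
  Option B: v=55, gcd(1,55)=1 -> preserves
  Option C: v=2, gcd(1,2)=1 -> preserves
  Option D: v=31, gcd(1,31)=1 -> preserves
  Option E: v=61, gcd(1,61)=1 -> preserves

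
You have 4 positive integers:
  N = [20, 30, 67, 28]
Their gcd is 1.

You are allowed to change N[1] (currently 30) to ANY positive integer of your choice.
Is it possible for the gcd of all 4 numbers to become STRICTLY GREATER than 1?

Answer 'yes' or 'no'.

Current gcd = 1
gcd of all OTHER numbers (without N[1]=30): gcd([20, 67, 28]) = 1
The new gcd after any change is gcd(1, new_value).
This can be at most 1.
Since 1 = old gcd 1, the gcd can only stay the same or decrease.

Answer: no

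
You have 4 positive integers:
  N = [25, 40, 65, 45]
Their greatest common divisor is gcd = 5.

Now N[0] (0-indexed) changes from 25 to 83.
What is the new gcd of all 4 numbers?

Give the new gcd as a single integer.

Numbers: [25, 40, 65, 45], gcd = 5
Change: index 0, 25 -> 83
gcd of the OTHER numbers (without index 0): gcd([40, 65, 45]) = 5
New gcd = gcd(g_others, new_val) = gcd(5, 83) = 1

Answer: 1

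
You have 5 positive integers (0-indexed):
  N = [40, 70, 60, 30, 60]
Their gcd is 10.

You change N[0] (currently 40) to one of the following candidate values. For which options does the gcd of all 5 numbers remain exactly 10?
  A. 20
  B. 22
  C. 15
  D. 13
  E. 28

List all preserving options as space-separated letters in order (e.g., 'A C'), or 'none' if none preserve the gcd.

Old gcd = 10; gcd of others (without N[0]) = 10
New gcd for candidate v: gcd(10, v). Preserves old gcd iff gcd(10, v) = 10.
  Option A: v=20, gcd(10,20)=10 -> preserves
  Option B: v=22, gcd(10,22)=2 -> changes
  Option C: v=15, gcd(10,15)=5 -> changes
  Option D: v=13, gcd(10,13)=1 -> changes
  Option E: v=28, gcd(10,28)=2 -> changes

Answer: A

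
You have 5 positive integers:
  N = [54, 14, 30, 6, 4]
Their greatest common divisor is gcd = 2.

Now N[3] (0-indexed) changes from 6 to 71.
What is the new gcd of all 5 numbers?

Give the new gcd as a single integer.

Numbers: [54, 14, 30, 6, 4], gcd = 2
Change: index 3, 6 -> 71
gcd of the OTHER numbers (without index 3): gcd([54, 14, 30, 4]) = 2
New gcd = gcd(g_others, new_val) = gcd(2, 71) = 1

Answer: 1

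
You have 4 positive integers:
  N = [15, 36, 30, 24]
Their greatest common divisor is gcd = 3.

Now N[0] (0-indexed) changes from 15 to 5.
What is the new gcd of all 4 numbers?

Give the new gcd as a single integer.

Answer: 1

Derivation:
Numbers: [15, 36, 30, 24], gcd = 3
Change: index 0, 15 -> 5
gcd of the OTHER numbers (without index 0): gcd([36, 30, 24]) = 6
New gcd = gcd(g_others, new_val) = gcd(6, 5) = 1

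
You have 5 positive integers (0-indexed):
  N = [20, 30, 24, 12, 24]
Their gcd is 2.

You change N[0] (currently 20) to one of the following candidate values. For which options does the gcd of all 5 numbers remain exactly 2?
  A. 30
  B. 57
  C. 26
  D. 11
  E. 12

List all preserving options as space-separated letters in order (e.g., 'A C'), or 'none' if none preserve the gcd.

Old gcd = 2; gcd of others (without N[0]) = 6
New gcd for candidate v: gcd(6, v). Preserves old gcd iff gcd(6, v) = 2.
  Option A: v=30, gcd(6,30)=6 -> changes
  Option B: v=57, gcd(6,57)=3 -> changes
  Option C: v=26, gcd(6,26)=2 -> preserves
  Option D: v=11, gcd(6,11)=1 -> changes
  Option E: v=12, gcd(6,12)=6 -> changes

Answer: C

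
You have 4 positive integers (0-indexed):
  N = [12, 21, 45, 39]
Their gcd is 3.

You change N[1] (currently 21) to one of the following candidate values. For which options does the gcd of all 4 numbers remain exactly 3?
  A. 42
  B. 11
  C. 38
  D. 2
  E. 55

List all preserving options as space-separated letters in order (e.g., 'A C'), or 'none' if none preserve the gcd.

Answer: A

Derivation:
Old gcd = 3; gcd of others (without N[1]) = 3
New gcd for candidate v: gcd(3, v). Preserves old gcd iff gcd(3, v) = 3.
  Option A: v=42, gcd(3,42)=3 -> preserves
  Option B: v=11, gcd(3,11)=1 -> changes
  Option C: v=38, gcd(3,38)=1 -> changes
  Option D: v=2, gcd(3,2)=1 -> changes
  Option E: v=55, gcd(3,55)=1 -> changes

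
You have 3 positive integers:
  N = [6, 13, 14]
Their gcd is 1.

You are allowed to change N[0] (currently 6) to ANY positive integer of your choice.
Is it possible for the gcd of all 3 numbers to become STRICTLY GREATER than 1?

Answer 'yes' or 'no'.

Answer: no

Derivation:
Current gcd = 1
gcd of all OTHER numbers (without N[0]=6): gcd([13, 14]) = 1
The new gcd after any change is gcd(1, new_value).
This can be at most 1.
Since 1 = old gcd 1, the gcd can only stay the same or decrease.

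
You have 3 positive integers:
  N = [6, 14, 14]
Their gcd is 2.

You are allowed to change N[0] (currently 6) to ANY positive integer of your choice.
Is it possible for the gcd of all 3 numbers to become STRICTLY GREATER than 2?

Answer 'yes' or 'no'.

Current gcd = 2
gcd of all OTHER numbers (without N[0]=6): gcd([14, 14]) = 14
The new gcd after any change is gcd(14, new_value).
This can be at most 14.
Since 14 > old gcd 2, the gcd CAN increase (e.g., set N[0] = 14).

Answer: yes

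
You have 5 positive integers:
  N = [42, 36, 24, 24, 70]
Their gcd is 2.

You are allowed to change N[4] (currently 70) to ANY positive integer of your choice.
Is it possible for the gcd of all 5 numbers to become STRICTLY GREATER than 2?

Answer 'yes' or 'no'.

Current gcd = 2
gcd of all OTHER numbers (without N[4]=70): gcd([42, 36, 24, 24]) = 6
The new gcd after any change is gcd(6, new_value).
This can be at most 6.
Since 6 > old gcd 2, the gcd CAN increase (e.g., set N[4] = 6).

Answer: yes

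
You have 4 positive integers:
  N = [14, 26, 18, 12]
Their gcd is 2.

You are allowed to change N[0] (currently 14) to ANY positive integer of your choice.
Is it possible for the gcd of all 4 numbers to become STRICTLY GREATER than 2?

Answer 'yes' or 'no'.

Answer: no

Derivation:
Current gcd = 2
gcd of all OTHER numbers (without N[0]=14): gcd([26, 18, 12]) = 2
The new gcd after any change is gcd(2, new_value).
This can be at most 2.
Since 2 = old gcd 2, the gcd can only stay the same or decrease.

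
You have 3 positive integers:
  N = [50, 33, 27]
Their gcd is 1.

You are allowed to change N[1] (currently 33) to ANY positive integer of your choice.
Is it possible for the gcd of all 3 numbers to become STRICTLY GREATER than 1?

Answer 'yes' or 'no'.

Current gcd = 1
gcd of all OTHER numbers (without N[1]=33): gcd([50, 27]) = 1
The new gcd after any change is gcd(1, new_value).
This can be at most 1.
Since 1 = old gcd 1, the gcd can only stay the same or decrease.

Answer: no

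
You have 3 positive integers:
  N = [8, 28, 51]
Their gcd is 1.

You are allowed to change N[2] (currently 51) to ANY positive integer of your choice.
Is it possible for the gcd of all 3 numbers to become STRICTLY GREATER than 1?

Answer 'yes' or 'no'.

Answer: yes

Derivation:
Current gcd = 1
gcd of all OTHER numbers (without N[2]=51): gcd([8, 28]) = 4
The new gcd after any change is gcd(4, new_value).
This can be at most 4.
Since 4 > old gcd 1, the gcd CAN increase (e.g., set N[2] = 4).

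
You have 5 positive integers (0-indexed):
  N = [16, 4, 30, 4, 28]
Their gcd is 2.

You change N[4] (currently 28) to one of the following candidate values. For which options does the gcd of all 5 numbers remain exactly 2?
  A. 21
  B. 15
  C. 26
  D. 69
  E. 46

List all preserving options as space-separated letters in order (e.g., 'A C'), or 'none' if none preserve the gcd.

Old gcd = 2; gcd of others (without N[4]) = 2
New gcd for candidate v: gcd(2, v). Preserves old gcd iff gcd(2, v) = 2.
  Option A: v=21, gcd(2,21)=1 -> changes
  Option B: v=15, gcd(2,15)=1 -> changes
  Option C: v=26, gcd(2,26)=2 -> preserves
  Option D: v=69, gcd(2,69)=1 -> changes
  Option E: v=46, gcd(2,46)=2 -> preserves

Answer: C E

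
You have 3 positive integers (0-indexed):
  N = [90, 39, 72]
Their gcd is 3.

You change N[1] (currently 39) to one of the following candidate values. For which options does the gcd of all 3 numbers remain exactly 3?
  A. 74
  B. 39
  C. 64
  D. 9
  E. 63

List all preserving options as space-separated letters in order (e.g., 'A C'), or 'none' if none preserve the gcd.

Answer: B

Derivation:
Old gcd = 3; gcd of others (without N[1]) = 18
New gcd for candidate v: gcd(18, v). Preserves old gcd iff gcd(18, v) = 3.
  Option A: v=74, gcd(18,74)=2 -> changes
  Option B: v=39, gcd(18,39)=3 -> preserves
  Option C: v=64, gcd(18,64)=2 -> changes
  Option D: v=9, gcd(18,9)=9 -> changes
  Option E: v=63, gcd(18,63)=9 -> changes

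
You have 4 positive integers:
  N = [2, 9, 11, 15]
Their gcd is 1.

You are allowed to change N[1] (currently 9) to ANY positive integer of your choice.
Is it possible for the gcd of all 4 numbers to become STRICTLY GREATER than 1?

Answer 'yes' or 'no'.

Current gcd = 1
gcd of all OTHER numbers (without N[1]=9): gcd([2, 11, 15]) = 1
The new gcd after any change is gcd(1, new_value).
This can be at most 1.
Since 1 = old gcd 1, the gcd can only stay the same or decrease.

Answer: no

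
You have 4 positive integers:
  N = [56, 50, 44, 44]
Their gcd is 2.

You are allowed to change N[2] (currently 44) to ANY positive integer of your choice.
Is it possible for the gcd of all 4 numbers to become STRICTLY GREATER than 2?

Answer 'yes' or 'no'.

Current gcd = 2
gcd of all OTHER numbers (without N[2]=44): gcd([56, 50, 44]) = 2
The new gcd after any change is gcd(2, new_value).
This can be at most 2.
Since 2 = old gcd 2, the gcd can only stay the same or decrease.

Answer: no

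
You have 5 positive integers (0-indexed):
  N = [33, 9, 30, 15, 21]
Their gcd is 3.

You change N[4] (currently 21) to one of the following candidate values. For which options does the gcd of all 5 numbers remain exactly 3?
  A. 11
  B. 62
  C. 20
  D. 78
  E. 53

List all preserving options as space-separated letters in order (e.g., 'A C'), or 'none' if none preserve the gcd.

Answer: D

Derivation:
Old gcd = 3; gcd of others (without N[4]) = 3
New gcd for candidate v: gcd(3, v). Preserves old gcd iff gcd(3, v) = 3.
  Option A: v=11, gcd(3,11)=1 -> changes
  Option B: v=62, gcd(3,62)=1 -> changes
  Option C: v=20, gcd(3,20)=1 -> changes
  Option D: v=78, gcd(3,78)=3 -> preserves
  Option E: v=53, gcd(3,53)=1 -> changes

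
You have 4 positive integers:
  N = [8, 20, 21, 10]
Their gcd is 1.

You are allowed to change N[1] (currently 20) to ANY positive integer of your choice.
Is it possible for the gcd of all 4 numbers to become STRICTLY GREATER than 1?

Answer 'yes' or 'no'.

Answer: no

Derivation:
Current gcd = 1
gcd of all OTHER numbers (without N[1]=20): gcd([8, 21, 10]) = 1
The new gcd after any change is gcd(1, new_value).
This can be at most 1.
Since 1 = old gcd 1, the gcd can only stay the same or decrease.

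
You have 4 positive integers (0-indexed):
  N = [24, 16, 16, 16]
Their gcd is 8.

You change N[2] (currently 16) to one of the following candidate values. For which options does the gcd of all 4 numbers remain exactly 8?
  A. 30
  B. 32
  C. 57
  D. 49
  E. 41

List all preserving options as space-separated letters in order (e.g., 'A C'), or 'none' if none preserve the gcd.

Answer: B

Derivation:
Old gcd = 8; gcd of others (without N[2]) = 8
New gcd for candidate v: gcd(8, v). Preserves old gcd iff gcd(8, v) = 8.
  Option A: v=30, gcd(8,30)=2 -> changes
  Option B: v=32, gcd(8,32)=8 -> preserves
  Option C: v=57, gcd(8,57)=1 -> changes
  Option D: v=49, gcd(8,49)=1 -> changes
  Option E: v=41, gcd(8,41)=1 -> changes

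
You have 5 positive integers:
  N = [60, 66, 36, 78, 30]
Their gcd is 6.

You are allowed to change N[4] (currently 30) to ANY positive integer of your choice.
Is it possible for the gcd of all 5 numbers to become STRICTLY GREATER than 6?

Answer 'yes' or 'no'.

Answer: no

Derivation:
Current gcd = 6
gcd of all OTHER numbers (without N[4]=30): gcd([60, 66, 36, 78]) = 6
The new gcd after any change is gcd(6, new_value).
This can be at most 6.
Since 6 = old gcd 6, the gcd can only stay the same or decrease.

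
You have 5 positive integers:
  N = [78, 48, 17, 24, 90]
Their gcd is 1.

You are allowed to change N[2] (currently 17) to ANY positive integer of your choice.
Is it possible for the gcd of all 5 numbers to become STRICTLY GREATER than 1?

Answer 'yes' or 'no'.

Answer: yes

Derivation:
Current gcd = 1
gcd of all OTHER numbers (without N[2]=17): gcd([78, 48, 24, 90]) = 6
The new gcd after any change is gcd(6, new_value).
This can be at most 6.
Since 6 > old gcd 1, the gcd CAN increase (e.g., set N[2] = 6).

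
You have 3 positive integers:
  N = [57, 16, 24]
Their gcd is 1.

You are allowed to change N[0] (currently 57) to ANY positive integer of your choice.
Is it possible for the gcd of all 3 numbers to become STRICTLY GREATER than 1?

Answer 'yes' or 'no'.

Current gcd = 1
gcd of all OTHER numbers (without N[0]=57): gcd([16, 24]) = 8
The new gcd after any change is gcd(8, new_value).
This can be at most 8.
Since 8 > old gcd 1, the gcd CAN increase (e.g., set N[0] = 8).

Answer: yes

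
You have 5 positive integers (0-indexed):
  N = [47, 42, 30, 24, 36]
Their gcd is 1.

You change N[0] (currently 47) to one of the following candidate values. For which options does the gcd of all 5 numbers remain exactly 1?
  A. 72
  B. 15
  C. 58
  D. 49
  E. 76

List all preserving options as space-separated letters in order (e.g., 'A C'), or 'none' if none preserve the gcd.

Answer: D

Derivation:
Old gcd = 1; gcd of others (without N[0]) = 6
New gcd for candidate v: gcd(6, v). Preserves old gcd iff gcd(6, v) = 1.
  Option A: v=72, gcd(6,72)=6 -> changes
  Option B: v=15, gcd(6,15)=3 -> changes
  Option C: v=58, gcd(6,58)=2 -> changes
  Option D: v=49, gcd(6,49)=1 -> preserves
  Option E: v=76, gcd(6,76)=2 -> changes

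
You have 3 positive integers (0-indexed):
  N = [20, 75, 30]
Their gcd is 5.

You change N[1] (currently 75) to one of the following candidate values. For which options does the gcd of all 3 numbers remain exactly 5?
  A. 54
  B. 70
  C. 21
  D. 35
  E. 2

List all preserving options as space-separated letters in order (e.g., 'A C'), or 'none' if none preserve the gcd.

Answer: D

Derivation:
Old gcd = 5; gcd of others (without N[1]) = 10
New gcd for candidate v: gcd(10, v). Preserves old gcd iff gcd(10, v) = 5.
  Option A: v=54, gcd(10,54)=2 -> changes
  Option B: v=70, gcd(10,70)=10 -> changes
  Option C: v=21, gcd(10,21)=1 -> changes
  Option D: v=35, gcd(10,35)=5 -> preserves
  Option E: v=2, gcd(10,2)=2 -> changes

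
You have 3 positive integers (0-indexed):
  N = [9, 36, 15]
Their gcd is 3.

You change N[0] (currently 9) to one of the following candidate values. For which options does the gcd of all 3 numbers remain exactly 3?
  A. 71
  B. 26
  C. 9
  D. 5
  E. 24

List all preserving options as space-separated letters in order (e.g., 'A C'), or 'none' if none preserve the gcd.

Answer: C E

Derivation:
Old gcd = 3; gcd of others (without N[0]) = 3
New gcd for candidate v: gcd(3, v). Preserves old gcd iff gcd(3, v) = 3.
  Option A: v=71, gcd(3,71)=1 -> changes
  Option B: v=26, gcd(3,26)=1 -> changes
  Option C: v=9, gcd(3,9)=3 -> preserves
  Option D: v=5, gcd(3,5)=1 -> changes
  Option E: v=24, gcd(3,24)=3 -> preserves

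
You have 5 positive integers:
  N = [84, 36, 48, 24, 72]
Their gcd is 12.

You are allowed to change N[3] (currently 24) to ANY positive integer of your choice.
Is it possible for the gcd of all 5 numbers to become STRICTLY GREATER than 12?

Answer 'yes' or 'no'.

Answer: no

Derivation:
Current gcd = 12
gcd of all OTHER numbers (without N[3]=24): gcd([84, 36, 48, 72]) = 12
The new gcd after any change is gcd(12, new_value).
This can be at most 12.
Since 12 = old gcd 12, the gcd can only stay the same or decrease.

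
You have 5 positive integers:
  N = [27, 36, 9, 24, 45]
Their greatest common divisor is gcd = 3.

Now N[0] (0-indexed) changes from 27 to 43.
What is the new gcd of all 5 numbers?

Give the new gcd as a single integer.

Numbers: [27, 36, 9, 24, 45], gcd = 3
Change: index 0, 27 -> 43
gcd of the OTHER numbers (without index 0): gcd([36, 9, 24, 45]) = 3
New gcd = gcd(g_others, new_val) = gcd(3, 43) = 1

Answer: 1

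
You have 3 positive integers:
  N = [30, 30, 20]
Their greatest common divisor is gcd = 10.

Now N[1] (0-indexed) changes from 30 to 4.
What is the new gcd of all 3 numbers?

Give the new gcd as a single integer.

Answer: 2

Derivation:
Numbers: [30, 30, 20], gcd = 10
Change: index 1, 30 -> 4
gcd of the OTHER numbers (without index 1): gcd([30, 20]) = 10
New gcd = gcd(g_others, new_val) = gcd(10, 4) = 2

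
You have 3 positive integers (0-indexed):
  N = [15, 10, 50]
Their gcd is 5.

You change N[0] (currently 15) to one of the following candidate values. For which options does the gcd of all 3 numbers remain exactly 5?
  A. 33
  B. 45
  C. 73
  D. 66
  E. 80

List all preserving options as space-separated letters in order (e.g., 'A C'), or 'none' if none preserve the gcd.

Answer: B

Derivation:
Old gcd = 5; gcd of others (without N[0]) = 10
New gcd for candidate v: gcd(10, v). Preserves old gcd iff gcd(10, v) = 5.
  Option A: v=33, gcd(10,33)=1 -> changes
  Option B: v=45, gcd(10,45)=5 -> preserves
  Option C: v=73, gcd(10,73)=1 -> changes
  Option D: v=66, gcd(10,66)=2 -> changes
  Option E: v=80, gcd(10,80)=10 -> changes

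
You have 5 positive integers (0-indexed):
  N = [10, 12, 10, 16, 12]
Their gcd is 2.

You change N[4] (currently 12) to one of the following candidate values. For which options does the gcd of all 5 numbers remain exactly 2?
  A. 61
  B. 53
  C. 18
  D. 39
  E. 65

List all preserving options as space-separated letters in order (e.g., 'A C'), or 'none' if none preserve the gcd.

Answer: C

Derivation:
Old gcd = 2; gcd of others (without N[4]) = 2
New gcd for candidate v: gcd(2, v). Preserves old gcd iff gcd(2, v) = 2.
  Option A: v=61, gcd(2,61)=1 -> changes
  Option B: v=53, gcd(2,53)=1 -> changes
  Option C: v=18, gcd(2,18)=2 -> preserves
  Option D: v=39, gcd(2,39)=1 -> changes
  Option E: v=65, gcd(2,65)=1 -> changes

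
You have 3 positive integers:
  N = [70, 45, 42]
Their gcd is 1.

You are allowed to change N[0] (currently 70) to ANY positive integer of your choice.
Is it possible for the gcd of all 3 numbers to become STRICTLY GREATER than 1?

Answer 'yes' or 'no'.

Current gcd = 1
gcd of all OTHER numbers (without N[0]=70): gcd([45, 42]) = 3
The new gcd after any change is gcd(3, new_value).
This can be at most 3.
Since 3 > old gcd 1, the gcd CAN increase (e.g., set N[0] = 3).

Answer: yes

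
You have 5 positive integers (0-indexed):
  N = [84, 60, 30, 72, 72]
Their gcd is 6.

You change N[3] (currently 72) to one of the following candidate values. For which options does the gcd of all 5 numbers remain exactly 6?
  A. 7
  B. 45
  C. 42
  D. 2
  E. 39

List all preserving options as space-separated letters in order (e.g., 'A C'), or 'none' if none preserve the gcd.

Old gcd = 6; gcd of others (without N[3]) = 6
New gcd for candidate v: gcd(6, v). Preserves old gcd iff gcd(6, v) = 6.
  Option A: v=7, gcd(6,7)=1 -> changes
  Option B: v=45, gcd(6,45)=3 -> changes
  Option C: v=42, gcd(6,42)=6 -> preserves
  Option D: v=2, gcd(6,2)=2 -> changes
  Option E: v=39, gcd(6,39)=3 -> changes

Answer: C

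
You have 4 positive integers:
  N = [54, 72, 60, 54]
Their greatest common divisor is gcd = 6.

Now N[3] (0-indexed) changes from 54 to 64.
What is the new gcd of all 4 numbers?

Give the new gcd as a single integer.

Numbers: [54, 72, 60, 54], gcd = 6
Change: index 3, 54 -> 64
gcd of the OTHER numbers (without index 3): gcd([54, 72, 60]) = 6
New gcd = gcd(g_others, new_val) = gcd(6, 64) = 2

Answer: 2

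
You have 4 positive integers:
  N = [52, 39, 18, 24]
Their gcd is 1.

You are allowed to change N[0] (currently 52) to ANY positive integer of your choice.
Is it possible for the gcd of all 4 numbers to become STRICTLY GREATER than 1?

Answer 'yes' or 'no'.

Answer: yes

Derivation:
Current gcd = 1
gcd of all OTHER numbers (without N[0]=52): gcd([39, 18, 24]) = 3
The new gcd after any change is gcd(3, new_value).
This can be at most 3.
Since 3 > old gcd 1, the gcd CAN increase (e.g., set N[0] = 3).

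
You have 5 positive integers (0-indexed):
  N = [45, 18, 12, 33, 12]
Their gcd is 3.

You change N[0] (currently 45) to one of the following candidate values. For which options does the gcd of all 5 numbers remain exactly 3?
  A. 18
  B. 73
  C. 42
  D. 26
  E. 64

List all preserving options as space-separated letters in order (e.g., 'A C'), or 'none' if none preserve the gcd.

Answer: A C

Derivation:
Old gcd = 3; gcd of others (without N[0]) = 3
New gcd for candidate v: gcd(3, v). Preserves old gcd iff gcd(3, v) = 3.
  Option A: v=18, gcd(3,18)=3 -> preserves
  Option B: v=73, gcd(3,73)=1 -> changes
  Option C: v=42, gcd(3,42)=3 -> preserves
  Option D: v=26, gcd(3,26)=1 -> changes
  Option E: v=64, gcd(3,64)=1 -> changes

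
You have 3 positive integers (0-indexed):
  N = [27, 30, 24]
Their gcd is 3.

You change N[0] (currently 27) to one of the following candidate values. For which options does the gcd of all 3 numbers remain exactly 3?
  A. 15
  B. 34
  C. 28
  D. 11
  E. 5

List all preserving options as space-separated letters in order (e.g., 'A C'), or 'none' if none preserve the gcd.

Old gcd = 3; gcd of others (without N[0]) = 6
New gcd for candidate v: gcd(6, v). Preserves old gcd iff gcd(6, v) = 3.
  Option A: v=15, gcd(6,15)=3 -> preserves
  Option B: v=34, gcd(6,34)=2 -> changes
  Option C: v=28, gcd(6,28)=2 -> changes
  Option D: v=11, gcd(6,11)=1 -> changes
  Option E: v=5, gcd(6,5)=1 -> changes

Answer: A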